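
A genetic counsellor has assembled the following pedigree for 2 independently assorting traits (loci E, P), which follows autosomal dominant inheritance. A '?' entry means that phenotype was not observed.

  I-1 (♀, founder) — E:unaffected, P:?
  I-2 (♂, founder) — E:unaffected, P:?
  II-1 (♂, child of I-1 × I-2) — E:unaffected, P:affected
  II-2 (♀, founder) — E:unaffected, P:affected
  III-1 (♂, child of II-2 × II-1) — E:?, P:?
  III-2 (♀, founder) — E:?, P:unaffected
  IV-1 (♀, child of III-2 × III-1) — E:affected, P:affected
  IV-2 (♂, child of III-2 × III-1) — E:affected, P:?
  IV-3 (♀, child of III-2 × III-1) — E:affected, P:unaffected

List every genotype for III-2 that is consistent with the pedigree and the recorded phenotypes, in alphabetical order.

E/I-1 un ·: ee
E/I-2 un ·: ee
E/II-1 un I-1×I-2: ee
E/II-2 un ·: ee
E/III-1 ? II-2×II-1: ee
E/III-2 ? ·: Ee|EE
E/IV-1 aff III-2×III-1: Ee
E/IV-2 aff III-2×III-1: Ee
E/IV-3 aff III-2×III-1: Ee
⇒ E over [I-1,I-2,II-1,II-2,III-1,III-2,IV-1,IV-2,IV-3]: 2 consistent
P/I-1 ? ·: pp|Pp|PP
P/I-2 ? ·: pp|Pp|PP
P/II-1 aff I-1×I-2: Pp|PP
P/II-2 aff ·: Pp|PP
P/III-1 ? II-2×II-1: Pp
P/III-2 un ·: pp
P/IV-1 aff III-2×III-1: Pp
P/IV-2 ? III-2×III-1: pp|Pp
P/IV-3 un III-2×III-1: pp
⇒ P over [I-1,I-2,II-1,II-2,III-1,III-2,IV-1,IV-2,IV-3]: 36 consistent

III-2 ∈ {EE pp, Ee pp}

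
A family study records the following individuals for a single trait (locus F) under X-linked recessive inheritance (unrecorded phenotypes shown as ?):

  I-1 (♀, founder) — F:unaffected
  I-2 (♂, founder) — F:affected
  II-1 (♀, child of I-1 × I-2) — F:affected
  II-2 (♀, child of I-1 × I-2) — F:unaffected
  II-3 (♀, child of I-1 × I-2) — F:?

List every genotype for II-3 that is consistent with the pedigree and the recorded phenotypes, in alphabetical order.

F/I-1 un ·: X^FX^f
F/I-2 aff ·: X^fY
F/II-1 aff I-1×I-2: X^fX^f
F/II-2 un I-1×I-2: X^FX^f
F/II-3 ? I-1×I-2: X^FX^f|X^fX^f
⇒ F over [I-1,I-2,II-1,II-2,II-3]: 2 consistent

II-3 ∈ {X^FX^f, X^fX^f}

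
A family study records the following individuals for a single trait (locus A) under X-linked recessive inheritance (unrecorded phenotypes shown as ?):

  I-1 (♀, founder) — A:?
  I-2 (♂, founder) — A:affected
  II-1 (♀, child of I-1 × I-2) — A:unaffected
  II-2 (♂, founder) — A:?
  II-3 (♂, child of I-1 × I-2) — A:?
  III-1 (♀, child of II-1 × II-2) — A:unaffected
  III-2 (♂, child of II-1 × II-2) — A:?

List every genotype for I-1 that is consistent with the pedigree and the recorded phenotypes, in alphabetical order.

I-1 ∈ {X^AX^A, X^AX^a}

A/I-1 ? ·: X^AX^A|X^AX^a
A/I-2 aff ·: X^aY
A/II-1 un I-1×I-2: X^AX^a
A/II-2 ? ·: X^AY|X^aY
A/II-3 ? I-1×I-2: X^AY|X^aY
A/III-1 un II-1×II-2: X^AX^A|X^AX^a
A/III-2 ? II-1×II-2: X^AY|X^aY
⇒ A over [I-1,I-2,II-1,II-2,II-3,III-1,III-2]: 18 consistent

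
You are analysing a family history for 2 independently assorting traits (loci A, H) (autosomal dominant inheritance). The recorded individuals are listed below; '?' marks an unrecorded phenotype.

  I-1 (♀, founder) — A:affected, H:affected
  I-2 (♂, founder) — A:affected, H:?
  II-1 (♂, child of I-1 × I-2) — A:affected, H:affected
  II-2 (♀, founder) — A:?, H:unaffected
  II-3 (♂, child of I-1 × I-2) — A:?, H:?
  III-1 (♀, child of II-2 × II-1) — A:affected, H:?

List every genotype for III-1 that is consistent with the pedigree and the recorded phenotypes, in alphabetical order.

III-1 ∈ {AA Hh, AA hh, Aa Hh, Aa hh}

A/I-1 aff ·: Aa|AA
A/I-2 aff ·: Aa|AA
A/II-1 aff I-1×I-2: Aa|AA
A/II-2 ? ·: aa|Aa|AA
A/II-3 ? I-1×I-2: aa|Aa|AA
A/III-1 aff II-2×II-1: Aa|AA
⇒ A over [I-1,I-2,II-1,II-2,II-3,III-1]: 67 consistent
H/I-1 aff ·: Hh|HH
H/I-2 ? ·: hh|Hh|HH
H/II-1 aff I-1×I-2: Hh|HH
H/II-2 un ·: hh
H/II-3 ? I-1×I-2: hh|Hh|HH
H/III-1 ? II-2×II-1: hh|Hh
⇒ H over [I-1,I-2,II-1,II-2,II-3,III-1]: 28 consistent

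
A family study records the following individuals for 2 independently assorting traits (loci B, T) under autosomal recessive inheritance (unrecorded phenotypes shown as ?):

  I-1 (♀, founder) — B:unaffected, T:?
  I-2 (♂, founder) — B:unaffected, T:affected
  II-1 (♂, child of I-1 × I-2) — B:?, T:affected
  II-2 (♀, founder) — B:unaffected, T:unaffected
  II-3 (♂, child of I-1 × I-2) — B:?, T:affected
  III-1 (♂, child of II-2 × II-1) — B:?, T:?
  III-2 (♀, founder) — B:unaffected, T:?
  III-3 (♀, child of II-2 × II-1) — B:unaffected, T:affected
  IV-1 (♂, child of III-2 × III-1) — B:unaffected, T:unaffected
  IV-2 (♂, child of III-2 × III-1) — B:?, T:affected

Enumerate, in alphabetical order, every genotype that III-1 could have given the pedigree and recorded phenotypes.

B/I-1 un ·: BB|Bb
B/I-2 un ·: BB|Bb
B/II-1 ? I-1×I-2: BB|Bb|bb
B/II-2 un ·: BB|Bb
B/II-3 ? I-1×I-2: BB|Bb|bb
B/III-1 ? II-2×II-1: BB|Bb|bb
B/III-2 un ·: BB|Bb
B/III-3 un II-2×II-1: BB|Bb
B/IV-1 un III-2×III-1: BB|Bb
B/IV-2 ? III-2×III-1: BB|Bb|bb
⇒ B over [I-1,I-2,II-1,II-2,II-3,III-1,III-2,III-3,IV-1,IV-2]: 811 consistent
T/I-1 ? ·: Tt|tt
T/I-2 aff ·: tt
T/II-1 aff I-1×I-2: tt
T/II-2 un ·: Tt
T/II-3 aff I-1×I-2: tt
T/III-1 ? II-2×II-1: Tt|tt
T/III-2 ? ·: Tt|tt
T/III-3 aff II-2×II-1: tt
T/IV-1 un III-2×III-1: TT|Tt
T/IV-2 aff III-2×III-1: tt
⇒ T over [I-1,I-2,II-1,II-2,II-3,III-1,III-2,III-3,IV-1,IV-2]: 8 consistent

III-1 ∈ {BB Tt, BB tt, Bb Tt, Bb tt, bb Tt, bb tt}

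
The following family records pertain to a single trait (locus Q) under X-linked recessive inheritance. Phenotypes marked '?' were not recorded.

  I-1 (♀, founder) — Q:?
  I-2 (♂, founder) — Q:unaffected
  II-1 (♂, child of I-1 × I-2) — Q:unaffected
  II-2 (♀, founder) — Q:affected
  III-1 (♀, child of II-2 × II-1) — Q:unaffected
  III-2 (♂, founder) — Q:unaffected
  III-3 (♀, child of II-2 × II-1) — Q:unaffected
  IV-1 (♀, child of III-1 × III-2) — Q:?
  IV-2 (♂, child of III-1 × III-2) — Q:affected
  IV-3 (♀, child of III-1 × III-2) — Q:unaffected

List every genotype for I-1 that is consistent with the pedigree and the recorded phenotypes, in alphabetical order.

Q/I-1 ? ·: X^QX^Q|X^QX^q
Q/I-2 un ·: X^QY
Q/II-1 un I-1×I-2: X^QY
Q/II-2 aff ·: X^qX^q
Q/III-1 un II-2×II-1: X^QX^q
Q/III-2 un ·: X^QY
Q/III-3 un II-2×II-1: X^QX^q
Q/IV-1 ? III-1×III-2: X^QX^Q|X^QX^q
Q/IV-2 aff III-1×III-2: X^qY
Q/IV-3 un III-1×III-2: X^QX^Q|X^QX^q
⇒ Q over [I-1,I-2,II-1,II-2,III-1,III-2,III-3,IV-1,IV-2,IV-3]: 8 consistent

I-1 ∈ {X^QX^Q, X^QX^q}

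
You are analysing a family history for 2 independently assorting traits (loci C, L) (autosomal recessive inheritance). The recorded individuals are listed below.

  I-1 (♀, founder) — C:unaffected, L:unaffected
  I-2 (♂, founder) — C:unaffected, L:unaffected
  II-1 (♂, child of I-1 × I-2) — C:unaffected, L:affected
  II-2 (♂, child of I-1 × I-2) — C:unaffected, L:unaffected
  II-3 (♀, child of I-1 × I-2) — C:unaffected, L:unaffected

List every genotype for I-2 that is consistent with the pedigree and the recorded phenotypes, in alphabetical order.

C/I-1 un ·: CC|Cc
C/I-2 un ·: CC|Cc
C/II-1 un I-1×I-2: CC|Cc
C/II-2 un I-1×I-2: CC|Cc
C/II-3 un I-1×I-2: CC|Cc
⇒ C over [I-1,I-2,II-1,II-2,II-3]: 25 consistent
L/I-1 un ·: Ll
L/I-2 un ·: Ll
L/II-1 aff I-1×I-2: ll
L/II-2 un I-1×I-2: LL|Ll
L/II-3 un I-1×I-2: LL|Ll
⇒ L over [I-1,I-2,II-1,II-2,II-3]: 4 consistent

I-2 ∈ {CC Ll, Cc Ll}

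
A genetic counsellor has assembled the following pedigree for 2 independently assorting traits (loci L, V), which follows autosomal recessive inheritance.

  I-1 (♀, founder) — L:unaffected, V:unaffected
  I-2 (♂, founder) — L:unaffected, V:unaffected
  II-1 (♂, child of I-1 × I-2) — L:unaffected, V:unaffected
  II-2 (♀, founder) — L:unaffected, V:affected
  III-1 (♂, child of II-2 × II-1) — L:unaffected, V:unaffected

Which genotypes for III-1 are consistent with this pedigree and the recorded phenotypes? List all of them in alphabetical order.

III-1 ∈ {LL Vv, Ll Vv}

L/I-1 un ·: LL|Ll
L/I-2 un ·: LL|Ll
L/II-1 un I-1×I-2: LL|Ll
L/II-2 un ·: LL|Ll
L/III-1 un II-2×II-1: LL|Ll
⇒ L over [I-1,I-2,II-1,II-2,III-1]: 24 consistent
V/I-1 un ·: VV|Vv
V/I-2 un ·: VV|Vv
V/II-1 un I-1×I-2: VV|Vv
V/II-2 aff ·: vv
V/III-1 un II-2×II-1: Vv
⇒ V over [I-1,I-2,II-1,II-2,III-1]: 7 consistent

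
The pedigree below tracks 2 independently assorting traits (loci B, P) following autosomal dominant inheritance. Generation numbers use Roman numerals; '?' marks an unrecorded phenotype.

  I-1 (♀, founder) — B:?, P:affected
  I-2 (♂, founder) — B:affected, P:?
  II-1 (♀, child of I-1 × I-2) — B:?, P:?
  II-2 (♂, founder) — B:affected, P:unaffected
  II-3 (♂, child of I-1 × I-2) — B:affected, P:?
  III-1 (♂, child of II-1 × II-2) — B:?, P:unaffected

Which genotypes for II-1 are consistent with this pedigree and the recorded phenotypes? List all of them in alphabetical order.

B/I-1 ? ·: bb|Bb|BB
B/I-2 aff ·: Bb|BB
B/II-1 ? I-1×I-2: bb|Bb|BB
B/II-2 aff ·: Bb|BB
B/II-3 aff I-1×I-2: Bb|BB
B/III-1 ? II-1×II-2: bb|Bb|BB
⇒ B over [I-1,I-2,II-1,II-2,II-3,III-1]: 70 consistent
P/I-1 aff ·: Pp|PP
P/I-2 ? ·: pp|Pp|PP
P/II-1 ? I-1×I-2: pp|Pp
P/II-2 un ·: pp
P/II-3 ? I-1×I-2: pp|Pp|PP
P/III-1 un II-1×II-2: pp
⇒ P over [I-1,I-2,II-1,II-2,II-3,III-1]: 15 consistent

II-1 ∈ {BB Pp, BB pp, Bb Pp, Bb pp, bb Pp, bb pp}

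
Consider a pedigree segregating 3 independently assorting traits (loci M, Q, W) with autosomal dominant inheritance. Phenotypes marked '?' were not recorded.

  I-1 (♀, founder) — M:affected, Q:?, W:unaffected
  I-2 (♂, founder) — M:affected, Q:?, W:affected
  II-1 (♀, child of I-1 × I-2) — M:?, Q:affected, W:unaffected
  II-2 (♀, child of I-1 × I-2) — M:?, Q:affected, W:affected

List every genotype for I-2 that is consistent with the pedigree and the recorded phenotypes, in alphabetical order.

M/I-1 aff ·: Mm|MM
M/I-2 aff ·: Mm|MM
M/II-1 ? I-1×I-2: mm|Mm|MM
M/II-2 ? I-1×I-2: mm|Mm|MM
⇒ M over [I-1,I-2,II-1,II-2]: 18 consistent
Q/I-1 ? ·: qq|Qq|QQ
Q/I-2 ? ·: qq|Qq|QQ
Q/II-1 aff I-1×I-2: Qq|QQ
Q/II-2 aff I-1×I-2: Qq|QQ
⇒ Q over [I-1,I-2,II-1,II-2]: 17 consistent
W/I-1 un ·: ww
W/I-2 aff ·: Ww
W/II-1 un I-1×I-2: ww
W/II-2 aff I-1×I-2: Ww
⇒ W over [I-1,I-2,II-1,II-2]: 1 consistent

I-2 ∈ {MM QQ Ww, MM Qq Ww, MM qq Ww, Mm QQ Ww, Mm Qq Ww, Mm qq Ww}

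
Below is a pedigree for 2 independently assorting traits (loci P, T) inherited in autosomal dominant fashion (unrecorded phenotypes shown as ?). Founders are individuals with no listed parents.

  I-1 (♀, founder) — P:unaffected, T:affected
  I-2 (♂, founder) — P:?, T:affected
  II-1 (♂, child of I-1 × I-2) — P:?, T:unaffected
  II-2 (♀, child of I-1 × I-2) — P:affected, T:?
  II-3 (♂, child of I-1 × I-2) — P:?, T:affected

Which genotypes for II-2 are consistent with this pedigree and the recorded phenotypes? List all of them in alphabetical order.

P/I-1 un ·: pp
P/I-2 ? ·: Pp|PP
P/II-1 ? I-1×I-2: pp|Pp
P/II-2 aff I-1×I-2: Pp
P/II-3 ? I-1×I-2: pp|Pp
⇒ P over [I-1,I-2,II-1,II-2,II-3]: 5 consistent
T/I-1 aff ·: Tt
T/I-2 aff ·: Tt
T/II-1 un I-1×I-2: tt
T/II-2 ? I-1×I-2: tt|Tt|TT
T/II-3 aff I-1×I-2: Tt|TT
⇒ T over [I-1,I-2,II-1,II-2,II-3]: 6 consistent

II-2 ∈ {Pp TT, Pp Tt, Pp tt}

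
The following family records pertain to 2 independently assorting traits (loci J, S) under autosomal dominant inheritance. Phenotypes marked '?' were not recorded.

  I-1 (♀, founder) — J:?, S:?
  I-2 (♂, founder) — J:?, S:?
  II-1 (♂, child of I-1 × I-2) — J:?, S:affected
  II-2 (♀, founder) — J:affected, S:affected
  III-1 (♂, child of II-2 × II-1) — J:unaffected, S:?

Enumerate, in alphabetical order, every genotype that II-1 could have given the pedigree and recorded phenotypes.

J/I-1 ? ·: jj|Jj|JJ
J/I-2 ? ·: jj|Jj|JJ
J/II-1 ? I-1×I-2: jj|Jj
J/II-2 aff ·: Jj
J/III-1 un II-2×II-1: jj
⇒ J over [I-1,I-2,II-1,II-2,III-1]: 11 consistent
S/I-1 ? ·: ss|Ss|SS
S/I-2 ? ·: ss|Ss|SS
S/II-1 aff I-1×I-2: Ss|SS
S/II-2 aff ·: Ss|SS
S/III-1 ? II-2×II-1: ss|Ss|SS
⇒ S over [I-1,I-2,II-1,II-2,III-1]: 47 consistent

II-1 ∈ {Jj SS, Jj Ss, jj SS, jj Ss}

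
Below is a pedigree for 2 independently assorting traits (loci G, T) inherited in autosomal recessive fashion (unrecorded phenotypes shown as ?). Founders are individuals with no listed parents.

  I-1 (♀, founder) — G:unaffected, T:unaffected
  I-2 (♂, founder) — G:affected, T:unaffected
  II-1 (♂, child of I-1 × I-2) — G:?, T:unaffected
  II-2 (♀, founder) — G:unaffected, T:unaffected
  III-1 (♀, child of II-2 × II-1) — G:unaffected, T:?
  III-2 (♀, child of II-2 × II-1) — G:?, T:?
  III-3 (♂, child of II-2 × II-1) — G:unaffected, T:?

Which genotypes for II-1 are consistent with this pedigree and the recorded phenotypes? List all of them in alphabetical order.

II-1 ∈ {Gg TT, Gg Tt, gg TT, gg Tt}

G/I-1 un ·: GG|Gg
G/I-2 aff ·: gg
G/II-1 ? I-1×I-2: Gg|gg
G/II-2 un ·: GG|Gg
G/III-1 un II-2×II-1: GG|Gg
G/III-2 ? II-2×II-1: GG|Gg|gg
G/III-3 un II-2×II-1: GG|Gg
⇒ G over [I-1,I-2,II-1,II-2,III-1,III-2,III-3]: 43 consistent
T/I-1 un ·: TT|Tt
T/I-2 un ·: TT|Tt
T/II-1 un I-1×I-2: TT|Tt
T/II-2 un ·: TT|Tt
T/III-1 ? II-2×II-1: TT|Tt|tt
T/III-2 ? II-2×II-1: TT|Tt|tt
T/III-3 ? II-2×II-1: TT|Tt|tt
⇒ T over [I-1,I-2,II-1,II-2,III-1,III-2,III-3]: 141 consistent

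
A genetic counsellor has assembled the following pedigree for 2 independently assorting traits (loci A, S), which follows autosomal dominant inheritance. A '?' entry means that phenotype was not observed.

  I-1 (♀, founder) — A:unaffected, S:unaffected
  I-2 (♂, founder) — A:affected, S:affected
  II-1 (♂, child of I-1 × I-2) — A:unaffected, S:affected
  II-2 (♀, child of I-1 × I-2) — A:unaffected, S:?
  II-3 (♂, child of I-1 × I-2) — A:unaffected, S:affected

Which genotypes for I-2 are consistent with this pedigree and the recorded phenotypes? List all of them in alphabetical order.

I-2 ∈ {Aa SS, Aa Ss}

A/I-1 un ·: aa
A/I-2 aff ·: Aa
A/II-1 un I-1×I-2: aa
A/II-2 un I-1×I-2: aa
A/II-3 un I-1×I-2: aa
⇒ A over [I-1,I-2,II-1,II-2,II-3]: 1 consistent
S/I-1 un ·: ss
S/I-2 aff ·: Ss|SS
S/II-1 aff I-1×I-2: Ss
S/II-2 ? I-1×I-2: ss|Ss
S/II-3 aff I-1×I-2: Ss
⇒ S over [I-1,I-2,II-1,II-2,II-3]: 3 consistent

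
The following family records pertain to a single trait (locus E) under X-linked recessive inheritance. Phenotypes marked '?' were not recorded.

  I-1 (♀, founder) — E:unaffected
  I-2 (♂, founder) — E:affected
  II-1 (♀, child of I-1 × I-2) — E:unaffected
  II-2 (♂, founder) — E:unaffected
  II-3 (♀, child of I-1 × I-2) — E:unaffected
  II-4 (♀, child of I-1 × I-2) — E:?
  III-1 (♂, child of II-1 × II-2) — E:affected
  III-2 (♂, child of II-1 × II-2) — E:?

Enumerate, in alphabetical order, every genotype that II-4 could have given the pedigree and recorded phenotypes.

II-4 ∈ {X^EX^e, X^eX^e}

E/I-1 un ·: X^EX^E|X^EX^e
E/I-2 aff ·: X^eY
E/II-1 un I-1×I-2: X^EX^e
E/II-2 un ·: X^EY
E/II-3 un I-1×I-2: X^EX^e
E/II-4 ? I-1×I-2: X^EX^e|X^eX^e
E/III-1 aff II-1×II-2: X^eY
E/III-2 ? II-1×II-2: X^EY|X^eY
⇒ E over [I-1,I-2,II-1,II-2,II-3,II-4,III-1,III-2]: 6 consistent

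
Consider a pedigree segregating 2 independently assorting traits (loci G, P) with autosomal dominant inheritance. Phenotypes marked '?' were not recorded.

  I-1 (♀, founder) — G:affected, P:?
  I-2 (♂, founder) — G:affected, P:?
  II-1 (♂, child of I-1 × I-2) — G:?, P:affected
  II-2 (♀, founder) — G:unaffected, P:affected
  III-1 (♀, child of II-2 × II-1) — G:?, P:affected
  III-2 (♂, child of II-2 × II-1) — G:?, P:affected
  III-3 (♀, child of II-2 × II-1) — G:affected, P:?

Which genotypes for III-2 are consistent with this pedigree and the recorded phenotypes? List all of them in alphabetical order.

G/I-1 aff ·: Gg|GG
G/I-2 aff ·: Gg|GG
G/II-1 ? I-1×I-2: Gg|GG
G/II-2 un ·: gg
G/III-1 ? II-2×II-1: gg|Gg
G/III-2 ? II-2×II-1: gg|Gg
G/III-3 aff II-2×II-1: Gg
⇒ G over [I-1,I-2,II-1,II-2,III-1,III-2,III-3]: 16 consistent
P/I-1 ? ·: pp|Pp|PP
P/I-2 ? ·: pp|Pp|PP
P/II-1 aff I-1×I-2: Pp|PP
P/II-2 aff ·: Pp|PP
P/III-1 aff II-2×II-1: Pp|PP
P/III-2 aff II-2×II-1: Pp|PP
P/III-3 ? II-2×II-1: pp|Pp|PP
⇒ P over [I-1,I-2,II-1,II-2,III-1,III-2,III-3]: 176 consistent

III-2 ∈ {Gg PP, Gg Pp, gg PP, gg Pp}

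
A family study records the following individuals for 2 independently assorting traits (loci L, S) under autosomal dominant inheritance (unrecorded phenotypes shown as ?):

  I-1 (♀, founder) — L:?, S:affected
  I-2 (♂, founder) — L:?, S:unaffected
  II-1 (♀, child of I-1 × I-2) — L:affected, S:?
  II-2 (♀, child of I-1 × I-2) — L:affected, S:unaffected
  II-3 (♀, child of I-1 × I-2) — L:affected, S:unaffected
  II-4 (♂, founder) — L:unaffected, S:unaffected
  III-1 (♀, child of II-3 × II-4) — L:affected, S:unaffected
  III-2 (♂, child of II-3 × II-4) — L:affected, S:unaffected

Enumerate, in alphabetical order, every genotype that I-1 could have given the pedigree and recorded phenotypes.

I-1 ∈ {LL Ss, Ll Ss, ll Ss}

L/I-1 ? ·: ll|Ll|LL
L/I-2 ? ·: ll|Ll|LL
L/II-1 aff I-1×I-2: Ll|LL
L/II-2 aff I-1×I-2: Ll|LL
L/II-3 aff I-1×I-2: Ll|LL
L/II-4 un ·: ll
L/III-1 aff II-3×II-4: Ll
L/III-2 aff II-3×II-4: Ll
⇒ L over [I-1,I-2,II-1,II-2,II-3,II-4,III-1,III-2]: 29 consistent
S/I-1 aff ·: Ss
S/I-2 un ·: ss
S/II-1 ? I-1×I-2: ss|Ss
S/II-2 un I-1×I-2: ss
S/II-3 un I-1×I-2: ss
S/II-4 un ·: ss
S/III-1 un II-3×II-4: ss
S/III-2 un II-3×II-4: ss
⇒ S over [I-1,I-2,II-1,II-2,II-3,II-4,III-1,III-2]: 2 consistent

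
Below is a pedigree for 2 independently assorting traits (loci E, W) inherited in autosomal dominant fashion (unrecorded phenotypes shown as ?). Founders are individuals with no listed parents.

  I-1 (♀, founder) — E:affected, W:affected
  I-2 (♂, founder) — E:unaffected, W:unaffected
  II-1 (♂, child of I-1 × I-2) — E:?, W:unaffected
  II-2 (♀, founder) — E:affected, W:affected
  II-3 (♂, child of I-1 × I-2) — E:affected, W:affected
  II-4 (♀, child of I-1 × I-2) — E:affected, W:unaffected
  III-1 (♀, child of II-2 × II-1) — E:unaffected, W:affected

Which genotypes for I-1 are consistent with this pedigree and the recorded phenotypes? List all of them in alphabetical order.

I-1 ∈ {EE Ww, Ee Ww}

E/I-1 aff ·: Ee|EE
E/I-2 un ·: ee
E/II-1 ? I-1×I-2: ee|Ee
E/II-2 aff ·: Ee
E/II-3 aff I-1×I-2: Ee
E/II-4 aff I-1×I-2: Ee
E/III-1 un II-2×II-1: ee
⇒ E over [I-1,I-2,II-1,II-2,II-3,II-4,III-1]: 3 consistent
W/I-1 aff ·: Ww
W/I-2 un ·: ww
W/II-1 un I-1×I-2: ww
W/II-2 aff ·: Ww|WW
W/II-3 aff I-1×I-2: Ww
W/II-4 un I-1×I-2: ww
W/III-1 aff II-2×II-1: Ww
⇒ W over [I-1,I-2,II-1,II-2,II-3,II-4,III-1]: 2 consistent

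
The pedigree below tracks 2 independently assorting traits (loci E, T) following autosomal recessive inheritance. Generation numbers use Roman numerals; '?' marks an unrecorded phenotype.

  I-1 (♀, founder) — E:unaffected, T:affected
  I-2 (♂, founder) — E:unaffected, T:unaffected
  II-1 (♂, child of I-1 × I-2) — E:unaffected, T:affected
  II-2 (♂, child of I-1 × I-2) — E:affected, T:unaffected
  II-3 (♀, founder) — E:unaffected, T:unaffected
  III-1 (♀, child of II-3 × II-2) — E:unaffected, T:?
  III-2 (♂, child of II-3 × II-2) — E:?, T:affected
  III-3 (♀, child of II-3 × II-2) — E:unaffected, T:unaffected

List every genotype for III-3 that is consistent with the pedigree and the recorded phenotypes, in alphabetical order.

E/I-1 un ·: Ee
E/I-2 un ·: Ee
E/II-1 un I-1×I-2: EE|Ee
E/II-2 aff I-1×I-2: ee
E/II-3 un ·: EE|Ee
E/III-1 un II-3×II-2: Ee
E/III-2 ? II-3×II-2: Ee|ee
E/III-3 un II-3×II-2: Ee
⇒ E over [I-1,I-2,II-1,II-2,II-3,III-1,III-2,III-3]: 6 consistent
T/I-1 aff ·: tt
T/I-2 un ·: Tt
T/II-1 aff I-1×I-2: tt
T/II-2 un I-1×I-2: Tt
T/II-3 un ·: Tt
T/III-1 ? II-3×II-2: TT|Tt|tt
T/III-2 aff II-3×II-2: tt
T/III-3 un II-3×II-2: TT|Tt
⇒ T over [I-1,I-2,II-1,II-2,II-3,III-1,III-2,III-3]: 6 consistent

III-3 ∈ {Ee TT, Ee Tt}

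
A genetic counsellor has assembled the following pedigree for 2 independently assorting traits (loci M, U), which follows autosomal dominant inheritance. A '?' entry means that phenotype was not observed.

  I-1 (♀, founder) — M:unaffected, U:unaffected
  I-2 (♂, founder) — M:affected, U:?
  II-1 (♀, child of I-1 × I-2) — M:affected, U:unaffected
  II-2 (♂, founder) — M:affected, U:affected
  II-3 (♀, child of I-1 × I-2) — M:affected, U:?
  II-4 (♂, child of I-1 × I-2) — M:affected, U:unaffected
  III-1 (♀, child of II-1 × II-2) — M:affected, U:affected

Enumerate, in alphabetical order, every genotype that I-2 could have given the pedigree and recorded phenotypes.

I-2 ∈ {MM Uu, MM uu, Mm Uu, Mm uu}

M/I-1 un ·: mm
M/I-2 aff ·: Mm|MM
M/II-1 aff I-1×I-2: Mm
M/II-2 aff ·: Mm|MM
M/II-3 aff I-1×I-2: Mm
M/II-4 aff I-1×I-2: Mm
M/III-1 aff II-1×II-2: Mm|MM
⇒ M over [I-1,I-2,II-1,II-2,II-3,II-4,III-1]: 8 consistent
U/I-1 un ·: uu
U/I-2 ? ·: uu|Uu
U/II-1 un I-1×I-2: uu
U/II-2 aff ·: Uu|UU
U/II-3 ? I-1×I-2: uu|Uu
U/II-4 un I-1×I-2: uu
U/III-1 aff II-1×II-2: Uu
⇒ U over [I-1,I-2,II-1,II-2,II-3,II-4,III-1]: 6 consistent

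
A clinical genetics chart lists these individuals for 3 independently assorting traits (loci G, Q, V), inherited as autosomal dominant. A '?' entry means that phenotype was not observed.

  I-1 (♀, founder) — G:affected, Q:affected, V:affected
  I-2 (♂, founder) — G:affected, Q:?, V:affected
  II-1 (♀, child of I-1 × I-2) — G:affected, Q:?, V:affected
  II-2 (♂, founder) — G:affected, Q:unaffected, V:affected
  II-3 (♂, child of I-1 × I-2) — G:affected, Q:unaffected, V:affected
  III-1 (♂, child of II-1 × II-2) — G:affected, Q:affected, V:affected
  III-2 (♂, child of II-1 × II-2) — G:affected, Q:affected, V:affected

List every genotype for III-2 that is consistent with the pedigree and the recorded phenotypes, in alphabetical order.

G/I-1 aff ·: Gg|GG
G/I-2 aff ·: Gg|GG
G/II-1 aff I-1×I-2: Gg|GG
G/II-2 aff ·: Gg|GG
G/II-3 aff I-1×I-2: Gg|GG
G/III-1 aff II-1×II-2: Gg|GG
G/III-2 aff II-1×II-2: Gg|GG
⇒ G over [I-1,I-2,II-1,II-2,II-3,III-1,III-2]: 83 consistent
Q/I-1 aff ·: Qq
Q/I-2 ? ·: qq|Qq
Q/II-1 ? I-1×I-2: Qq|QQ
Q/II-2 un ·: qq
Q/II-3 un I-1×I-2: qq
Q/III-1 aff II-1×II-2: Qq
Q/III-2 aff II-1×II-2: Qq
⇒ Q over [I-1,I-2,II-1,II-2,II-3,III-1,III-2]: 3 consistent
V/I-1 aff ·: Vv|VV
V/I-2 aff ·: Vv|VV
V/II-1 aff I-1×I-2: Vv|VV
V/II-2 aff ·: Vv|VV
V/II-3 aff I-1×I-2: Vv|VV
V/III-1 aff II-1×II-2: Vv|VV
V/III-2 aff II-1×II-2: Vv|VV
⇒ V over [I-1,I-2,II-1,II-2,II-3,III-1,III-2]: 83 consistent

III-2 ∈ {GG Qq VV, GG Qq Vv, Gg Qq VV, Gg Qq Vv}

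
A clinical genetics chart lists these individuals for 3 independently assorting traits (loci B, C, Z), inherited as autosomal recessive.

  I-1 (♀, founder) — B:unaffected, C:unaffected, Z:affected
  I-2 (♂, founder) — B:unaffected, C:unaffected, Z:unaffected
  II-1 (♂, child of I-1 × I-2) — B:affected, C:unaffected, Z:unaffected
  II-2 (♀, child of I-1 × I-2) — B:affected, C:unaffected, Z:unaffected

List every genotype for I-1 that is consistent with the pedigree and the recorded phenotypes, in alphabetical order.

I-1 ∈ {Bb CC zz, Bb Cc zz}

B/I-1 un ·: Bb
B/I-2 un ·: Bb
B/II-1 aff I-1×I-2: bb
B/II-2 aff I-1×I-2: bb
⇒ B over [I-1,I-2,II-1,II-2]: 1 consistent
C/I-1 un ·: CC|Cc
C/I-2 un ·: CC|Cc
C/II-1 un I-1×I-2: CC|Cc
C/II-2 un I-1×I-2: CC|Cc
⇒ C over [I-1,I-2,II-1,II-2]: 13 consistent
Z/I-1 aff ·: zz
Z/I-2 un ·: ZZ|Zz
Z/II-1 un I-1×I-2: Zz
Z/II-2 un I-1×I-2: Zz
⇒ Z over [I-1,I-2,II-1,II-2]: 2 consistent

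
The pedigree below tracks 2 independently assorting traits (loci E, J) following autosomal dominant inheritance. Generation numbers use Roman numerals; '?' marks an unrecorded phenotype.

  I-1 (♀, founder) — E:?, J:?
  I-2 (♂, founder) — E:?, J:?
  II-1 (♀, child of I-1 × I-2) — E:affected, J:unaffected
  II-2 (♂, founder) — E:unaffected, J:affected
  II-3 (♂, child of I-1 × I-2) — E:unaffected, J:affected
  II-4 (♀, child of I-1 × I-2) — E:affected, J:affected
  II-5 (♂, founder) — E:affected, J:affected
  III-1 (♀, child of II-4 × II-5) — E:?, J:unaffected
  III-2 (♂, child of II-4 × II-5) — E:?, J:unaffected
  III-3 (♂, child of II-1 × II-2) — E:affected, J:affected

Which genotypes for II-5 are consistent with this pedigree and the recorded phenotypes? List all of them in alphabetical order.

II-5 ∈ {EE Jj, Ee Jj}

E/I-1 ? ·: ee|Ee
E/I-2 ? ·: ee|Ee
E/II-1 aff I-1×I-2: Ee|EE
E/II-2 un ·: ee
E/II-3 un I-1×I-2: ee
E/II-4 aff I-1×I-2: Ee|EE
E/II-5 aff ·: Ee|EE
E/III-1 ? II-4×II-5: ee|Ee|EE
E/III-2 ? II-4×II-5: ee|Ee|EE
E/III-3 aff II-1×II-2: Ee
⇒ E over [I-1,I-2,II-1,II-2,II-3,II-4,II-5,III-1,III-2,III-3]: 62 consistent
J/I-1 ? ·: jj|Jj
J/I-2 ? ·: jj|Jj
J/II-1 un I-1×I-2: jj
J/II-2 aff ·: Jj|JJ
J/II-3 aff I-1×I-2: Jj|JJ
J/II-4 aff I-1×I-2: Jj
J/II-5 aff ·: Jj
J/III-1 un II-4×II-5: jj
J/III-2 un II-4×II-5: jj
J/III-3 aff II-1×II-2: Jj
⇒ J over [I-1,I-2,II-1,II-2,II-3,II-4,II-5,III-1,III-2,III-3]: 8 consistent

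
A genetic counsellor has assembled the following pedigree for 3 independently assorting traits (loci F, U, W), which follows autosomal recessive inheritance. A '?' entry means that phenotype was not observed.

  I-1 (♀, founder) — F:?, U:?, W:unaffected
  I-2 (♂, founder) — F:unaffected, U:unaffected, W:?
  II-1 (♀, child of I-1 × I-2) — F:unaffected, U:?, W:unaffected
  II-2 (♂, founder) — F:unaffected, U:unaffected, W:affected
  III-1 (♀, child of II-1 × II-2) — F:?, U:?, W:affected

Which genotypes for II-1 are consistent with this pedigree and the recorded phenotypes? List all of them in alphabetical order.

F/I-1 ? ·: FF|Ff|ff
F/I-2 un ·: FF|Ff
F/II-1 un I-1×I-2: FF|Ff
F/II-2 un ·: FF|Ff
F/III-1 ? II-1×II-2: FF|Ff|ff
⇒ F over [I-1,I-2,II-1,II-2,III-1]: 37 consistent
U/I-1 ? ·: UU|Uu|uu
U/I-2 un ·: UU|Uu
U/II-1 ? I-1×I-2: UU|Uu|uu
U/II-2 un ·: UU|Uu
U/III-1 ? II-1×II-2: UU|Uu|uu
⇒ U over [I-1,I-2,II-1,II-2,III-1]: 43 consistent
W/I-1 un ·: WW|Ww
W/I-2 ? ·: WW|Ww|ww
W/II-1 un I-1×I-2: Ww
W/II-2 aff ·: ww
W/III-1 aff II-1×II-2: ww
⇒ W over [I-1,I-2,II-1,II-2,III-1]: 5 consistent

II-1 ∈ {FF UU Ww, FF Uu Ww, FF uu Ww, Ff UU Ww, Ff Uu Ww, Ff uu Ww}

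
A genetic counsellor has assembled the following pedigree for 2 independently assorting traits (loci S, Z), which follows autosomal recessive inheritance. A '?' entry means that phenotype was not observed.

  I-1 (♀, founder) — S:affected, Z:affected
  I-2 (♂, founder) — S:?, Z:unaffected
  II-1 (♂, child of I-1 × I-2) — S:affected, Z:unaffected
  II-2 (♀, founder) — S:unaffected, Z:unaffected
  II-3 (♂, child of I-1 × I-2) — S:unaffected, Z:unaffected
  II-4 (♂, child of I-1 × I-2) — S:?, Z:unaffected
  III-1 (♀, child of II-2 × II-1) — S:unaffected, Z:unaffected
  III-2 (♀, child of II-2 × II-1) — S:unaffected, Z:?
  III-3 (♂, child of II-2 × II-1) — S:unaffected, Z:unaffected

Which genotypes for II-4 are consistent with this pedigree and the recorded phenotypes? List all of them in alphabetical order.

S/I-1 aff ·: ss
S/I-2 ? ·: Ss
S/II-1 aff I-1×I-2: ss
S/II-2 un ·: SS|Ss
S/II-3 un I-1×I-2: Ss
S/II-4 ? I-1×I-2: Ss|ss
S/III-1 un II-2×II-1: Ss
S/III-2 un II-2×II-1: Ss
S/III-3 un II-2×II-1: Ss
⇒ S over [I-1,I-2,II-1,II-2,II-3,II-4,III-1,III-2,III-3]: 4 consistent
Z/I-1 aff ·: zz
Z/I-2 un ·: ZZ|Zz
Z/II-1 un I-1×I-2: Zz
Z/II-2 un ·: ZZ|Zz
Z/II-3 un I-1×I-2: Zz
Z/II-4 un I-1×I-2: Zz
Z/III-1 un II-2×II-1: ZZ|Zz
Z/III-2 ? II-2×II-1: ZZ|Zz|zz
Z/III-3 un II-2×II-1: ZZ|Zz
⇒ Z over [I-1,I-2,II-1,II-2,II-3,II-4,III-1,III-2,III-3]: 40 consistent

II-4 ∈ {Ss Zz, ss Zz}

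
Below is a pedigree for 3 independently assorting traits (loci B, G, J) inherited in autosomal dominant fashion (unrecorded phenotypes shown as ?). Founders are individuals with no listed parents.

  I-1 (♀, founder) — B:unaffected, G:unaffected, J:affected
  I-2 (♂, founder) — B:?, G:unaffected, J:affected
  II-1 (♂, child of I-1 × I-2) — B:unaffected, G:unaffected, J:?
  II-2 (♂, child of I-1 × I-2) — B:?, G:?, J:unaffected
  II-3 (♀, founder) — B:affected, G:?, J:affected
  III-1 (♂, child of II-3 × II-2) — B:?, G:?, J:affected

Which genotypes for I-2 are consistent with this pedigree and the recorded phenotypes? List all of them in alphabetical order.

B/I-1 un ·: bb
B/I-2 ? ·: bb|Bb
B/II-1 un I-1×I-2: bb
B/II-2 ? I-1×I-2: bb|Bb
B/II-3 aff ·: Bb|BB
B/III-1 ? II-3×II-2: bb|Bb|BB
⇒ B over [I-1,I-2,II-1,II-2,II-3,III-1]: 11 consistent
G/I-1 un ·: gg
G/I-2 un ·: gg
G/II-1 un I-1×I-2: gg
G/II-2 ? I-1×I-2: gg
G/II-3 ? ·: gg|Gg|GG
G/III-1 ? II-3×II-2: gg|Gg
⇒ G over [I-1,I-2,II-1,II-2,II-3,III-1]: 4 consistent
J/I-1 aff ·: Jj
J/I-2 aff ·: Jj
J/II-1 ? I-1×I-2: jj|Jj|JJ
J/II-2 un I-1×I-2: jj
J/II-3 aff ·: Jj|JJ
J/III-1 aff II-3×II-2: Jj
⇒ J over [I-1,I-2,II-1,II-2,II-3,III-1]: 6 consistent

I-2 ∈ {Bb gg Jj, bb gg Jj}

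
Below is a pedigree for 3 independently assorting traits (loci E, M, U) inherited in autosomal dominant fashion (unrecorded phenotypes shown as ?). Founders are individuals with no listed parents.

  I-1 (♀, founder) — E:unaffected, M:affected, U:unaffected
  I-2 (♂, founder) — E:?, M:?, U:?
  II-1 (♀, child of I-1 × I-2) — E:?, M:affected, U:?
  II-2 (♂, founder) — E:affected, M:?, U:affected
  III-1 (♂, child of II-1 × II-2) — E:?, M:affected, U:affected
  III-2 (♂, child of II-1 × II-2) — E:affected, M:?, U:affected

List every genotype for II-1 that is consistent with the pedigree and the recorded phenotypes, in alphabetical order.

E/I-1 un ·: ee
E/I-2 ? ·: ee|Ee|EE
E/II-1 ? I-1×I-2: ee|Ee
E/II-2 aff ·: Ee|EE
E/III-1 ? II-1×II-2: ee|Ee|EE
E/III-2 aff II-1×II-2: Ee|EE
⇒ E over [I-1,I-2,II-1,II-2,III-1,III-2]: 26 consistent
M/I-1 aff ·: Mm|MM
M/I-2 ? ·: mm|Mm|MM
M/II-1 aff I-1×I-2: Mm|MM
M/II-2 ? ·: mm|Mm|MM
M/III-1 aff II-1×II-2: Mm|MM
M/III-2 ? II-1×II-2: mm|Mm|MM
⇒ M over [I-1,I-2,II-1,II-2,III-1,III-2]: 84 consistent
U/I-1 un ·: uu
U/I-2 ? ·: uu|Uu|UU
U/II-1 ? I-1×I-2: uu|Uu
U/II-2 aff ·: Uu|UU
U/III-1 aff II-1×II-2: Uu|UU
U/III-2 aff II-1×II-2: Uu|UU
⇒ U over [I-1,I-2,II-1,II-2,III-1,III-2]: 20 consistent

II-1 ∈ {Ee MM Uu, Ee MM uu, Ee Mm Uu, Ee Mm uu, ee MM Uu, ee MM uu, ee Mm Uu, ee Mm uu}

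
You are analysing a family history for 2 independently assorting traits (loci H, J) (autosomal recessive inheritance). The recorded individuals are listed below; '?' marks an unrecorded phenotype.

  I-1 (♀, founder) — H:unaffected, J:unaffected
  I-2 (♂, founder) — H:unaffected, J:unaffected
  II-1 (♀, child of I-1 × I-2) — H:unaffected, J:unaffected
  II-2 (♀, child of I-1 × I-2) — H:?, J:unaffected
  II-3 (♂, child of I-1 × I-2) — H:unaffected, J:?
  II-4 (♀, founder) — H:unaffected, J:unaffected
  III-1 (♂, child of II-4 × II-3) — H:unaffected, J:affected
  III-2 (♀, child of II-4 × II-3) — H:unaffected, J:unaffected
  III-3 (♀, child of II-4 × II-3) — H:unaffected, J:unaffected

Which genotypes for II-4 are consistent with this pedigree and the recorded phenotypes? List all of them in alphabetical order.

II-4 ∈ {HH Jj, Hh Jj}

H/I-1 un ·: HH|Hh
H/I-2 un ·: HH|Hh
H/II-1 un I-1×I-2: HH|Hh
H/II-2 ? I-1×I-2: HH|Hh|hh
H/II-3 un I-1×I-2: HH|Hh
H/II-4 un ·: HH|Hh
H/III-1 un II-4×II-3: HH|Hh
H/III-2 un II-4×II-3: HH|Hh
H/III-3 un II-4×II-3: HH|Hh
⇒ H over [I-1,I-2,II-1,II-2,II-3,II-4,III-1,III-2,III-3]: 359 consistent
J/I-1 un ·: JJ|Jj
J/I-2 un ·: JJ|Jj
J/II-1 un I-1×I-2: JJ|Jj
J/II-2 un I-1×I-2: JJ|Jj
J/II-3 ? I-1×I-2: Jj|jj
J/II-4 un ·: Jj
J/III-1 aff II-4×II-3: jj
J/III-2 un II-4×II-3: JJ|Jj
J/III-3 un II-4×II-3: JJ|Jj
⇒ J over [I-1,I-2,II-1,II-2,II-3,II-4,III-1,III-2,III-3]: 52 consistent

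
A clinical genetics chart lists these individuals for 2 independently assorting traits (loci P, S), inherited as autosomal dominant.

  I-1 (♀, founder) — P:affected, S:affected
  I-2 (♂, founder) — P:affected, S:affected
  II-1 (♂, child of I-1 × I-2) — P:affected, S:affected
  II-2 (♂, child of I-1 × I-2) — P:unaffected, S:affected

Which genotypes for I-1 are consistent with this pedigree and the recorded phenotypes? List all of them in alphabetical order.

P/I-1 aff ·: Pp
P/I-2 aff ·: Pp
P/II-1 aff I-1×I-2: Pp|PP
P/II-2 un I-1×I-2: pp
⇒ P over [I-1,I-2,II-1,II-2]: 2 consistent
S/I-1 aff ·: Ss|SS
S/I-2 aff ·: Ss|SS
S/II-1 aff I-1×I-2: Ss|SS
S/II-2 aff I-1×I-2: Ss|SS
⇒ S over [I-1,I-2,II-1,II-2]: 13 consistent

I-1 ∈ {Pp SS, Pp Ss}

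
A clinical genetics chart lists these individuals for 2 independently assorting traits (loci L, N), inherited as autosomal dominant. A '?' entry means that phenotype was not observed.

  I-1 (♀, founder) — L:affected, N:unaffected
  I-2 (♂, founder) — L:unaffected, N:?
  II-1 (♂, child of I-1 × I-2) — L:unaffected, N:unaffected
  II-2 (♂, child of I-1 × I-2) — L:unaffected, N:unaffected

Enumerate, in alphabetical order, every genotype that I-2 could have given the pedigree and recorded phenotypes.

I-2 ∈ {ll Nn, ll nn}

L/I-1 aff ·: Ll
L/I-2 un ·: ll
L/II-1 un I-1×I-2: ll
L/II-2 un I-1×I-2: ll
⇒ L over [I-1,I-2,II-1,II-2]: 1 consistent
N/I-1 un ·: nn
N/I-2 ? ·: nn|Nn
N/II-1 un I-1×I-2: nn
N/II-2 un I-1×I-2: nn
⇒ N over [I-1,I-2,II-1,II-2]: 2 consistent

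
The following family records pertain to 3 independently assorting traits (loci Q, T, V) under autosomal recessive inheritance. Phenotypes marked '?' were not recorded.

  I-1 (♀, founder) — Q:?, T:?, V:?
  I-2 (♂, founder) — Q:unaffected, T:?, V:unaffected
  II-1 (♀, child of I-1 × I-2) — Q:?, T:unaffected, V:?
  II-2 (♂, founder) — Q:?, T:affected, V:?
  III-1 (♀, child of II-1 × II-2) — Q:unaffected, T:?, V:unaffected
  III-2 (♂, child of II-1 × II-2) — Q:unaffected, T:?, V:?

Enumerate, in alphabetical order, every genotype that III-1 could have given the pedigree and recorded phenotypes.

Q/I-1 ? ·: QQ|Qq|qq
Q/I-2 un ·: QQ|Qq
Q/II-1 ? I-1×I-2: QQ|Qq|qq
Q/II-2 ? ·: QQ|Qq|qq
Q/III-1 un II-1×II-2: QQ|Qq
Q/III-2 un II-1×II-2: QQ|Qq
⇒ Q over [I-1,I-2,II-1,II-2,III-1,III-2]: 73 consistent
T/I-1 ? ·: TT|Tt|tt
T/I-2 ? ·: TT|Tt|tt
T/II-1 un I-1×I-2: TT|Tt
T/II-2 aff ·: tt
T/III-1 ? II-1×II-2: Tt|tt
T/III-2 ? II-1×II-2: Tt|tt
⇒ T over [I-1,I-2,II-1,II-2,III-1,III-2]: 32 consistent
V/I-1 ? ·: VV|Vv|vv
V/I-2 un ·: VV|Vv
V/II-1 ? I-1×I-2: VV|Vv|vv
V/II-2 ? ·: VV|Vv|vv
V/III-1 un II-1×II-2: VV|Vv
V/III-2 ? II-1×II-2: VV|Vv|vv
⇒ V over [I-1,I-2,II-1,II-2,III-1,III-2]: 90 consistent

III-1 ∈ {QQ Tt VV, QQ Tt Vv, QQ tt VV, QQ tt Vv, Qq Tt VV, Qq Tt Vv, Qq tt VV, Qq tt Vv}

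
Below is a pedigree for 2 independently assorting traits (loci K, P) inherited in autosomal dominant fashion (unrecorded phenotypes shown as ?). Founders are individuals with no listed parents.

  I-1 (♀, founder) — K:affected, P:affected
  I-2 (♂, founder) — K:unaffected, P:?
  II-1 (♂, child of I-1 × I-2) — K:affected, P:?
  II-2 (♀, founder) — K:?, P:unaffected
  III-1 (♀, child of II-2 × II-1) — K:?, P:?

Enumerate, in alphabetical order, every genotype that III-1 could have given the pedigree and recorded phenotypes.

K/I-1 aff ·: Kk|KK
K/I-2 un ·: kk
K/II-1 aff I-1×I-2: Kk
K/II-2 ? ·: kk|Kk|KK
K/III-1 ? II-2×II-1: kk|Kk|KK
⇒ K over [I-1,I-2,II-1,II-2,III-1]: 14 consistent
P/I-1 aff ·: Pp|PP
P/I-2 ? ·: pp|Pp|PP
P/II-1 ? I-1×I-2: pp|Pp|PP
P/II-2 un ·: pp
P/III-1 ? II-2×II-1: pp|Pp
⇒ P over [I-1,I-2,II-1,II-2,III-1]: 16 consistent

III-1 ∈ {KK Pp, KK pp, Kk Pp, Kk pp, kk Pp, kk pp}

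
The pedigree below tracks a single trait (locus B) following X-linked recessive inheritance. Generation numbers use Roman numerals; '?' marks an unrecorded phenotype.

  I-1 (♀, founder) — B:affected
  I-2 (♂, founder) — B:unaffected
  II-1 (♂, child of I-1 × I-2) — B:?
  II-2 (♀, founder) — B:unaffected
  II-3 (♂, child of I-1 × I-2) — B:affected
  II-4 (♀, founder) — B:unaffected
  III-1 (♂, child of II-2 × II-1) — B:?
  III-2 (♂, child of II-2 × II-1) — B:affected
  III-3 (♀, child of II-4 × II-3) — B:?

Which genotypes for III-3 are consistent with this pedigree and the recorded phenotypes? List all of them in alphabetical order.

B/I-1 aff ·: X^bX^b
B/I-2 un ·: X^BY
B/II-1 ? I-1×I-2: X^bY
B/II-2 un ·: X^BX^b
B/II-3 aff I-1×I-2: X^bY
B/II-4 un ·: X^BX^B|X^BX^b
B/III-1 ? II-2×II-1: X^BY|X^bY
B/III-2 aff II-2×II-1: X^bY
B/III-3 ? II-4×II-3: X^BX^b|X^bX^b
⇒ B over [I-1,I-2,II-1,II-2,II-3,II-4,III-1,III-2,III-3]: 6 consistent

III-3 ∈ {X^BX^b, X^bX^b}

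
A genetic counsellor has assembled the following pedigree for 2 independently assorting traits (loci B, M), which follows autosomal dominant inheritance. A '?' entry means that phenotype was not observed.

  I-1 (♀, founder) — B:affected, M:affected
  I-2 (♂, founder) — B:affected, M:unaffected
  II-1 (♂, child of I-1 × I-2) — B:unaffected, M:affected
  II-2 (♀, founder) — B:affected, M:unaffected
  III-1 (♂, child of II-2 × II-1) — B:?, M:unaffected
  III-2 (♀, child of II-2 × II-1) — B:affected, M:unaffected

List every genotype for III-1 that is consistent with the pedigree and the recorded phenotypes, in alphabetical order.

III-1 ∈ {Bb mm, bb mm}

B/I-1 aff ·: Bb
B/I-2 aff ·: Bb
B/II-1 un I-1×I-2: bb
B/II-2 aff ·: Bb|BB
B/III-1 ? II-2×II-1: bb|Bb
B/III-2 aff II-2×II-1: Bb
⇒ B over [I-1,I-2,II-1,II-2,III-1,III-2]: 3 consistent
M/I-1 aff ·: Mm|MM
M/I-2 un ·: mm
M/II-1 aff I-1×I-2: Mm
M/II-2 un ·: mm
M/III-1 un II-2×II-1: mm
M/III-2 un II-2×II-1: mm
⇒ M over [I-1,I-2,II-1,II-2,III-1,III-2]: 2 consistent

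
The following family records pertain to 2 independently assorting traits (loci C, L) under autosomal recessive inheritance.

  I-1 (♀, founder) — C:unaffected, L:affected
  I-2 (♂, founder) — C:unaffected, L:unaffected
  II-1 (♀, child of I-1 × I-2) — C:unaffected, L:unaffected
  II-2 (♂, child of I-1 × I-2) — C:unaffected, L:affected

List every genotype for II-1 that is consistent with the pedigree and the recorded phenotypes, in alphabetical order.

II-1 ∈ {CC Ll, Cc Ll}

C/I-1 un ·: CC|Cc
C/I-2 un ·: CC|Cc
C/II-1 un I-1×I-2: CC|Cc
C/II-2 un I-1×I-2: CC|Cc
⇒ C over [I-1,I-2,II-1,II-2]: 13 consistent
L/I-1 aff ·: ll
L/I-2 un ·: Ll
L/II-1 un I-1×I-2: Ll
L/II-2 aff I-1×I-2: ll
⇒ L over [I-1,I-2,II-1,II-2]: 1 consistent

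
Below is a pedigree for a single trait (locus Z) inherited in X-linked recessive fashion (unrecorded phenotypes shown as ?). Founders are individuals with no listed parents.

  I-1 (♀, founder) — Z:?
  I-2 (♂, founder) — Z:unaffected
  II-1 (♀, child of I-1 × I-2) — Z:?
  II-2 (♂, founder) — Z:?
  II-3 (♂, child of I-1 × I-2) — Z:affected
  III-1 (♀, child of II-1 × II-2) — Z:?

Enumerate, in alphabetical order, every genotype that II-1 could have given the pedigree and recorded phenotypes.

II-1 ∈ {X^ZX^Z, X^ZX^z}

Z/I-1 ? ·: X^ZX^z|X^zX^z
Z/I-2 un ·: X^ZY
Z/II-1 ? I-1×I-2: X^ZX^Z|X^ZX^z
Z/II-2 ? ·: X^ZY|X^zY
Z/II-3 aff I-1×I-2: X^zY
Z/III-1 ? II-1×II-2: X^ZX^Z|X^ZX^z|X^zX^z
⇒ Z over [I-1,I-2,II-1,II-2,II-3,III-1]: 10 consistent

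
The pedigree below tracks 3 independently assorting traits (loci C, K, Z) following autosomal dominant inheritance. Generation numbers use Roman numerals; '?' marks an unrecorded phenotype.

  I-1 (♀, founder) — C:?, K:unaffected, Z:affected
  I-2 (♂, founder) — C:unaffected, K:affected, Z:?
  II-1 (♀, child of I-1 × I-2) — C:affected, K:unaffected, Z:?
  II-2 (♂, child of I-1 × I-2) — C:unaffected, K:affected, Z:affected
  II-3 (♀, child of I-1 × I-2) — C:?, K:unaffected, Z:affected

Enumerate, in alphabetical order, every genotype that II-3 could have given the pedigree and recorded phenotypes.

C/I-1 ? ·: Cc
C/I-2 un ·: cc
C/II-1 aff I-1×I-2: Cc
C/II-2 un I-1×I-2: cc
C/II-3 ? I-1×I-2: cc|Cc
⇒ C over [I-1,I-2,II-1,II-2,II-3]: 2 consistent
K/I-1 un ·: kk
K/I-2 aff ·: Kk
K/II-1 un I-1×I-2: kk
K/II-2 aff I-1×I-2: Kk
K/II-3 un I-1×I-2: kk
⇒ K over [I-1,I-2,II-1,II-2,II-3]: 1 consistent
Z/I-1 aff ·: Zz|ZZ
Z/I-2 ? ·: zz|Zz|ZZ
Z/II-1 ? I-1×I-2: zz|Zz|ZZ
Z/II-2 aff I-1×I-2: Zz|ZZ
Z/II-3 aff I-1×I-2: Zz|ZZ
⇒ Z over [I-1,I-2,II-1,II-2,II-3]: 32 consistent

II-3 ∈ {Cc kk ZZ, Cc kk Zz, cc kk ZZ, cc kk Zz}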